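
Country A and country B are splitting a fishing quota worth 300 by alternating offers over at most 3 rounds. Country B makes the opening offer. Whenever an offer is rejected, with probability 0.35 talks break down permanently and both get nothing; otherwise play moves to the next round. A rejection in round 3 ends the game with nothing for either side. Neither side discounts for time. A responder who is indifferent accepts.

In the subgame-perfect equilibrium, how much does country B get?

231.75

By backward induction:
Round 3 (country B proposes): country A will accept anything ≥ 0, so country B offers 0 and keeps 300.
Round 2 (country A proposes): rejecting gives country B an expected 0.65 × 300 = 195; country A offers that and keeps 105.
Round 1 (country B proposes): rejecting gives country A an expected 0.65 × 105 = 68.25, so country B offers 68.25, keeping 231.75.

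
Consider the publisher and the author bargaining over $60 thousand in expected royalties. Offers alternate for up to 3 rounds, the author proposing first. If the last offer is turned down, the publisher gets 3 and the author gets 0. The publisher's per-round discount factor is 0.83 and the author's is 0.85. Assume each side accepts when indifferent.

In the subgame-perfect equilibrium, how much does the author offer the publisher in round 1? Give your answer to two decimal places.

9.59

By backward induction:
Round 3 (the author proposes): the publisher gets 3 if talks fail, so the author offers 3 and keeps 57.
Round 2 (the publisher proposes): the author can get 57 next round, worth 0.85 × 57 = 48.45 now, so the publisher offers 48.45, keeping 11.55.
Round 1 (the author proposes): the publisher can get 11.55 next round, worth 0.83 × 11.55 = 9.5865 now. The author offers 9.5865 and keeps 60 − 9.5865 = 50.4135.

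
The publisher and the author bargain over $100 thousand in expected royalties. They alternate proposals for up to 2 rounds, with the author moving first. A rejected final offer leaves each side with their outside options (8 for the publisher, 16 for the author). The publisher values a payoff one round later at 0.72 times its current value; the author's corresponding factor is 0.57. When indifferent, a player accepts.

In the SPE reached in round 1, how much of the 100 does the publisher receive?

By backward induction:
Round 2 (the publisher proposes): the author gets 16 if talks fail, so the publisher offers 16 and keeps 84.
Round 1 (the author proposes): the publisher can get 84 next round, worth 0.72 × 84 = 60.48 now. The author offers 60.48 and keeps 100 − 60.48 = 39.52.

60.48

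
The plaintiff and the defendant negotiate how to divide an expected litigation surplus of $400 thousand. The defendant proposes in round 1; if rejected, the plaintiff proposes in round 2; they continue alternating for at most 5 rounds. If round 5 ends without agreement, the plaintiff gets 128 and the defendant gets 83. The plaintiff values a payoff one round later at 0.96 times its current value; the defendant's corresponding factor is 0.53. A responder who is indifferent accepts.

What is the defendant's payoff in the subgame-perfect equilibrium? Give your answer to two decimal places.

Round 5 (the defendant proposes): the plaintiff gets 128 if talks fail, so the defendant offers 128 and keeps 272.
Round 4 (the plaintiff proposes): the defendant can get 272 next round, worth 0.53 × 272 = 144.16 now. The plaintiff offers 144.16 and keeps 400 − 144.16 = 255.84.
Round 3 (the defendant proposes): the plaintiff can get 255.84 next round, worth 0.96 × 255.84 = 245.6064 now. The defendant offers 245.6064 and keeps 400 − 245.6064 = 154.3936.
Round 2 (the plaintiff proposes): the defendant can get 154.3936 next round, worth 0.53 × 154.3936 = 81.828608 now; the plaintiff offers that and keeps 318.171392.
Round 1 (the defendant proposes): the plaintiff can get 318.171392 next round, worth 0.96 × 318.171392 = 305.44453632 now. The defendant offers 305.44453632 and keeps 400 − 305.44453632 = 94.55546368.

94.56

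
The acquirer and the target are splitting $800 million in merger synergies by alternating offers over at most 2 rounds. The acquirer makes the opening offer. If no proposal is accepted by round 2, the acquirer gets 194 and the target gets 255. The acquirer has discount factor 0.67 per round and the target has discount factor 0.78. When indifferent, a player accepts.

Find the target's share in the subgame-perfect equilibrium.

Round 2 (the target proposes): the acquirer gets 194 if talks fail, so the target offers 194 and keeps 606.
Round 1 (the acquirer proposes): the target can get 606 next round, worth 0.78 × 606 = 472.68 now, so the acquirer offers 472.68, keeping 327.32.

472.68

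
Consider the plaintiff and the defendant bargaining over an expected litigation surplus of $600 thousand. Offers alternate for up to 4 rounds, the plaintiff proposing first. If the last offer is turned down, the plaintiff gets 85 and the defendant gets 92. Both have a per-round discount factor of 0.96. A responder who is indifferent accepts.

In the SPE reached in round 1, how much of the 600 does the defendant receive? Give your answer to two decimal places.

Round 4 (the defendant proposes): the plaintiff gets 85 if talks fail, so the defendant offers 85 and keeps 515.
Round 3 (the plaintiff proposes): the defendant can get 515 next round, worth 0.96 × 515 = 494.4 now. The plaintiff offers 494.4 and keeps 600 − 494.4 = 105.6.
Round 2 (the defendant proposes): the plaintiff can get 105.6 next round, worth 0.96 × 105.6 = 101.376 now, so the defendant offers 101.376, keeping 498.624.
Round 1 (the plaintiff proposes): the defendant can get 498.624 next round, worth 0.96 × 498.624 = 478.67904 now. The plaintiff offers 478.67904 and keeps 600 − 478.67904 = 121.32096.

478.68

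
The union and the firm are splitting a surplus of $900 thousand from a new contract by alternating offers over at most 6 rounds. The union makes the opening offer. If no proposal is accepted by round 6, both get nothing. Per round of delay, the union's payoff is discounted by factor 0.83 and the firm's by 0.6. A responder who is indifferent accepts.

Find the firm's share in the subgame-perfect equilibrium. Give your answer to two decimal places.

Round 6 (the firm proposes): the union will accept anything ≥ 0, so the firm offers 0 and keeps 900.
Round 5 (the union proposes): the firm can get 900 next round, worth 0.6 × 900 = 540 now. The union offers 540 and keeps 900 − 540 = 360.
Round 4 (the firm proposes): the union can get 360 next round, worth 0.83 × 360 = 298.8 now, so the firm offers 298.8, keeping 601.2.
Round 3 (the union proposes): the firm can get 601.2 next round, worth 0.6 × 601.2 = 360.72 now; the union offers that and keeps 539.28.
Round 2 (the firm proposes): the union can get 539.28 next round, worth 0.83 × 539.28 = 447.6024 now, so the firm offers 447.6024, keeping 452.3976.
Round 1 (the union proposes): the firm can get 452.3976 next round, worth 0.6 × 452.3976 = 271.43856 now. The union offers 271.43856 and keeps 900 − 271.43856 = 628.56144.

271.44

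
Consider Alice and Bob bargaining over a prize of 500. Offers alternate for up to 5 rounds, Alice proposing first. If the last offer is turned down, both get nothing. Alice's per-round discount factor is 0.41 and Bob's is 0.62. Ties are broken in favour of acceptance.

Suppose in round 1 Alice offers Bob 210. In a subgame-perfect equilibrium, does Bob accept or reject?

Reject

Work out Bob's continuation value if the offer is rejected.
Round 5 (Alice proposes): rejection yields 0 for Bob; Alice offers 0 and keeps 500.
Round 4 (Bob proposes): Alice can get 500 next round, worth 0.41 × 500 = 205 now, so Bob offers 205, keeping 295.
Round 3 (Alice proposes): Bob can get 295 next round, worth 0.62 × 295 = 182.9 now. Alice offers 182.9 and keeps 500 − 182.9 = 317.1.
Round 2 (Bob proposes): Alice can get 317.1 next round, worth 0.41 × 317.1 = 130.011 now; Bob offers that and keeps 369.989.
So by rejecting in round 1, Bob gets 369.989 next round, worth 0.62 × 369.989 = 229.39318 now.
Offer 210 < 229.39318, so Bob rejects.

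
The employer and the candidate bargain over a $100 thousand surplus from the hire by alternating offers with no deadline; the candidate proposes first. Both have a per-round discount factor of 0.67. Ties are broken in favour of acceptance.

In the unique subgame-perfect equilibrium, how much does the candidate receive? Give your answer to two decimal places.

59.88

Let x be the candidate's share when the candidate proposes and y be the employer's share when the employer proposes.
The employer accepts iff offered ≥ 0.67·y, so x = 100 − 0.67y. Symmetrically y = 100 − 0.67x.
Substituting: x = 100 − 0.67(100 − 0.67x), giving x(1 − 0.67·0.67) = 100(1 − 0.67).
So x = 100 × 0.33 / 0.5511 ≈ 59.8802, and the employer receives 100 − x ≈ 40.1198.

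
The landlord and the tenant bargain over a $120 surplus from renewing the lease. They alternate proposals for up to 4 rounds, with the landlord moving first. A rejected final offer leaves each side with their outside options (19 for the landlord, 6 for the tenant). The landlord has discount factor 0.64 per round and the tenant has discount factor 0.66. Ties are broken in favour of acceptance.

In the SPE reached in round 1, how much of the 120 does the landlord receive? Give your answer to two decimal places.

63.33

Work backward from the last round.
Round 4 (the tenant proposes): the landlord gets 19 if talks fail, so the tenant offers 19 and keeps 101.
Round 3 (the landlord proposes): the tenant can get 101 next round, worth 0.66 × 101 = 66.66 now. The landlord offers 66.66 and keeps 120 − 66.66 = 53.34.
Round 2 (the tenant proposes): the landlord can get 53.34 next round, worth 0.64 × 53.34 = 34.1376 now; the tenant offers that and keeps 85.8624.
Round 1 (the landlord proposes): the tenant can get 85.8624 next round, worth 0.66 × 85.8624 = 56.669184 now. The landlord offers 56.669184 and keeps 120 − 56.669184 = 63.330816.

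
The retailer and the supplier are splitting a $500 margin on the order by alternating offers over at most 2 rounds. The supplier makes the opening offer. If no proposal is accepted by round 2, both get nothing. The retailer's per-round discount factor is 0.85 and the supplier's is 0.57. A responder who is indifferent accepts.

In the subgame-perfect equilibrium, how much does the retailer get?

Round 2 (the retailer proposes): rejection yields 0 for the supplier; the retailer offers 0 and keeps 500.
Round 1 (the supplier proposes): the retailer can get 500 next round, worth 0.85 × 500 = 425 now, so the supplier offers 425, keeping 75.

425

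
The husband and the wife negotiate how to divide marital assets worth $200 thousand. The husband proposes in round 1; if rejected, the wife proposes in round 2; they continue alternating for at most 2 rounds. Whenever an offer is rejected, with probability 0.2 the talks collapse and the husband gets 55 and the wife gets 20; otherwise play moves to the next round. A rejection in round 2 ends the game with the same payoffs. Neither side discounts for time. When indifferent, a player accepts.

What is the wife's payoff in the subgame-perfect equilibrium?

120

By backward induction:
Round 2 (the wife proposes): the husband gets 55 if talks fail, so the wife offers 55 and keeps 145.
Round 1 (the husband proposes): rejecting gives the wife an expected 0.8 × 145 + 0.2 × 20 = 120, so the husband offers 120, keeping 80.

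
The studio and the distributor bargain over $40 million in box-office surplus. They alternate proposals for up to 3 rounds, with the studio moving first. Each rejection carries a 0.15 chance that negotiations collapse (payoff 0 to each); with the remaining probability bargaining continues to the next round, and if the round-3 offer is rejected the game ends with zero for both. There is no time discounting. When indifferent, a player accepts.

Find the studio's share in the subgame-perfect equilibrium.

Round 3 (the studio proposes): rejection yields 0 for the distributor; the studio offers 0 and keeps 40.
Round 2 (the distributor proposes): rejecting gives the studio an expected 0.85 × 40 = 34. The distributor offers 34 and keeps 40 − 34 = 6.
Round 1 (the studio proposes): rejecting gives the distributor an expected 0.85 × 6 = 5.1, so the studio offers 5.1, keeping 34.9.

34.9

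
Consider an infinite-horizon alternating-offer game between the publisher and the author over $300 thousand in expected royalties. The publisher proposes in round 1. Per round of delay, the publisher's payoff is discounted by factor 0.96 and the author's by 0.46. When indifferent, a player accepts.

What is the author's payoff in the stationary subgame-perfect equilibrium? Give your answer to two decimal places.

When the publisher proposes, the author accepts any offer worth at least 0.46 times what the author would get by proposing next round; and vice versa.
This gives x = 300 − 0.46y and y = 300 − 0.96x, where x and y are each side's share when it proposes.
Hence (1 − 0.46·0.96)x = 300(1 − 0.46), i.e. 0.5584·x = 162.
x ≈ 290.1146; the author's share is 300 − x ≈ 9.8854.

9.89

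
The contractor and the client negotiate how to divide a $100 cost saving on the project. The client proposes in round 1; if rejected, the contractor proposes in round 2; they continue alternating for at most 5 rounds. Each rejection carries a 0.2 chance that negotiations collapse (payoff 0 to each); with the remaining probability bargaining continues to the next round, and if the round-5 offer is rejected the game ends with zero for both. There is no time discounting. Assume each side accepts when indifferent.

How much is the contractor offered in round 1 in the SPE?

26.24

Round 5 (the client proposes): rejection yields 0 for the contractor; the client offers 0 and keeps 100.
Round 4 (the contractor proposes): rejecting gives the client an expected 0.8 × 100 = 80. The contractor offers 80 and keeps 100 − 80 = 20.
Round 3 (the client proposes): rejecting gives the contractor an expected 0.8 × 20 = 16, so the client offers 16, keeping 84.
Round 2 (the contractor proposes): rejecting gives the client an expected 0.8 × 84 = 67.2. The contractor offers 67.2 and keeps 100 − 67.2 = 32.8.
Round 1 (the client proposes): rejecting gives the contractor an expected 0.8 × 32.8 = 26.24; the client offers that and keeps 73.76.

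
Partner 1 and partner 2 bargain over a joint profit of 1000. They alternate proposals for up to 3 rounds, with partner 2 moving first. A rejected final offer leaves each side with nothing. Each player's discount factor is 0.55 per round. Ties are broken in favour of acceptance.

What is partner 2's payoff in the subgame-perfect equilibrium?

Round 3 (partner 2 proposes): rejection yields 0 for partner 1; partner 2 offers 0 and keeps 1000.
Round 2 (partner 1 proposes): partner 2 can get 1000 next round, worth 0.55 × 1000 = 550 now. Partner 1 offers 550 and keeps 1000 − 550 = 450.
Round 1 (partner 2 proposes): partner 1 can get 450 next round, worth 0.55 × 450 = 247.5 now. Partner 2 offers 247.5 and keeps 1000 − 247.5 = 752.5.

752.5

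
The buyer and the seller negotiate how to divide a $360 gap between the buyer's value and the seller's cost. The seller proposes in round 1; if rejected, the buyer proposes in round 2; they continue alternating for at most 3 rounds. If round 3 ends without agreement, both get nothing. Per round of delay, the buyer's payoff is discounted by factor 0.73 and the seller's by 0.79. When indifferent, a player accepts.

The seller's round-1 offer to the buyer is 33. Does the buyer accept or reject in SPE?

Reject

Round 3 (the seller proposes): the buyer will accept anything ≥ 0, so the seller offers 0 and keeps 360.
Round 2 (the buyer proposes): the seller can get 360 next round, worth 0.79 × 360 = 284.4 now, so the buyer offers 284.4, keeping 75.6.
So by rejecting in round 1, the buyer gets 75.6 next round, worth 0.73 × 75.6 = 55.188 now.
Offer 33 < 55.188, so the buyer rejects.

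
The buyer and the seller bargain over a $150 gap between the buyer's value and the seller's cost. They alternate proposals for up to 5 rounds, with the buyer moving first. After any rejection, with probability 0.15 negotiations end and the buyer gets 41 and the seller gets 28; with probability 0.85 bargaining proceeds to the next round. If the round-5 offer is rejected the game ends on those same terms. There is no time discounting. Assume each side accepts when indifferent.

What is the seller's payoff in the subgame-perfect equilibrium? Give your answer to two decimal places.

Round 5 (the buyer proposes): the seller gets 28 if talks fail, so the buyer offers 28 and keeps 122.
Round 4 (the seller proposes): rejecting gives the buyer an expected 0.85 × 122 + 0.15 × 41 = 109.85, so the seller offers 109.85, keeping 40.15.
Round 3 (the buyer proposes): rejecting gives the seller an expected 0.85 × 40.15 + 0.15 × 28 = 38.3275; the buyer offers that and keeps 111.6725.
Round 2 (the seller proposes): rejecting gives the buyer an expected 0.85 × 111.6725 + 0.15 × 41 = 101.071625; the seller offers that and keeps 48.928375.
Round 1 (the buyer proposes): rejecting gives the seller an expected 0.85 × 48.928375 + 0.15 × 28 = 45.78911875, so the buyer offers 45.78911875, keeping 104.21088125.

45.79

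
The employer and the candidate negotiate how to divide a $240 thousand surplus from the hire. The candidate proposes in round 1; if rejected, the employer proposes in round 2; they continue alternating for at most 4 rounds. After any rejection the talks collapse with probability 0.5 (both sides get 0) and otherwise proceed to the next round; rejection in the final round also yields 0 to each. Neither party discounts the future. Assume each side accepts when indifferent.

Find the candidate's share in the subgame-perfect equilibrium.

150

By backward induction:
Round 4 (the employer proposes): rejection yields 0 for the candidate; the employer offers 0 and keeps 240.
Round 3 (the candidate proposes): rejecting gives the employer an expected 0.5 × 240 = 120; the candidate offers that and keeps 120.
Round 2 (the employer proposes): rejecting gives the candidate an expected 0.5 × 120 = 60; the employer offers that and keeps 180.
Round 1 (the candidate proposes): rejecting gives the employer an expected 0.5 × 180 = 90, so the candidate offers 90, keeping 150.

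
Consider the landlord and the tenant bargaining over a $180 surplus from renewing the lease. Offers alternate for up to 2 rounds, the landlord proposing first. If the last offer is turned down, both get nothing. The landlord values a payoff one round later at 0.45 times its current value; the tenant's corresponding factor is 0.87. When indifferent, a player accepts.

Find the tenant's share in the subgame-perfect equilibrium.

Solve by backward induction from round 2.
Round 2 (the tenant proposes): the landlord will accept anything ≥ 0, so the tenant offers 0 and keeps 180.
Round 1 (the landlord proposes): the tenant can get 180 next round, worth 0.87 × 180 = 156.6 now. The landlord offers 156.6 and keeps 180 − 156.6 = 23.4.

156.6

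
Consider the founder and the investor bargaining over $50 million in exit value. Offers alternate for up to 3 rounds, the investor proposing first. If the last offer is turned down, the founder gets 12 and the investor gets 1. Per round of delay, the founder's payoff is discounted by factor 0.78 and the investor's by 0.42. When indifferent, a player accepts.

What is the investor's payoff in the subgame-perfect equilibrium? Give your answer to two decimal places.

23.45

Round 3 (the investor proposes): the founder gets 12 if talks fail, so the investor offers 12 and keeps 38.
Round 2 (the founder proposes): the investor can get 38 next round, worth 0.42 × 38 = 15.96 now. The founder offers 15.96 and keeps 50 − 15.96 = 34.04.
Round 1 (the investor proposes): the founder can get 34.04 next round, worth 0.78 × 34.04 = 26.5512 now, so the investor offers 26.5512, keeping 23.4488.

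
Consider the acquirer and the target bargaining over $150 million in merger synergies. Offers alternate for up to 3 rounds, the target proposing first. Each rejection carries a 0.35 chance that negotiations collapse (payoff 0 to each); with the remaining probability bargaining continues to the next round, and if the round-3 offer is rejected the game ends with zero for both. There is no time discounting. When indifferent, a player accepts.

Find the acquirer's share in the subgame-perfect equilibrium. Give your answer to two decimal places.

34.13

By backward induction:
Round 3 (the target proposes): the acquirer will accept anything ≥ 0, so the target offers 0 and keeps 150.
Round 2 (the acquirer proposes): rejecting gives the target an expected 0.65 × 150 = 97.5. The acquirer offers 97.5 and keeps 150 − 97.5 = 52.5.
Round 1 (the target proposes): rejecting gives the acquirer an expected 0.65 × 52.5 = 34.125; the target offers that and keeps 115.875.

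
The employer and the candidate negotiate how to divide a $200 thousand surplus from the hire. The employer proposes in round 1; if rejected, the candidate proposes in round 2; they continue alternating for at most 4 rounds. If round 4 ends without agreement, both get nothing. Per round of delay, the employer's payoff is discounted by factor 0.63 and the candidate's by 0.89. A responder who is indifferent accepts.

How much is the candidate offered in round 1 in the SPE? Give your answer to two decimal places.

165.66

By backward induction:
Round 4 (the candidate proposes): rejection yields 0 for the employer; the candidate offers 0 and keeps 200.
Round 3 (the employer proposes): the candidate can get 200 next round, worth 0.89 × 200 = 178 now; the employer offers that and keeps 22.
Round 2 (the candidate proposes): the employer can get 22 next round, worth 0.63 × 22 = 13.86 now; the candidate offers that and keeps 186.14.
Round 1 (the employer proposes): the candidate can get 186.14 next round, worth 0.89 × 186.14 = 165.6646 now, so the employer offers 165.6646, keeping 34.3354.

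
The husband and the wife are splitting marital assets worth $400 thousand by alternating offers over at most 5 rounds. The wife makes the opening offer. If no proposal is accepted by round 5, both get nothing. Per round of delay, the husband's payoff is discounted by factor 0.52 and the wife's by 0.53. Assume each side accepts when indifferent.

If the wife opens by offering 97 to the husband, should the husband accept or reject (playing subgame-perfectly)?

Reject

Round 5 (the wife proposes): the husband will accept anything ≥ 0, so the wife offers 0 and keeps 400.
Round 4 (the husband proposes): the wife can get 400 next round, worth 0.53 × 400 = 212 now. The husband offers 212 and keeps 400 − 212 = 188.
Round 3 (the wife proposes): the husband can get 188 next round, worth 0.52 × 188 = 97.76 now. The wife offers 97.76 and keeps 400 − 97.76 = 302.24.
Round 2 (the husband proposes): the wife can get 302.24 next round, worth 0.53 × 302.24 = 160.1872 now. The husband offers 160.1872 and keeps 400 − 160.1872 = 239.8128.
So by rejecting in round 1, the husband gets 239.8128 next round, worth 0.52 × 239.8128 = 124.702656 now.
Offer 97 < 124.702656, so the husband rejects.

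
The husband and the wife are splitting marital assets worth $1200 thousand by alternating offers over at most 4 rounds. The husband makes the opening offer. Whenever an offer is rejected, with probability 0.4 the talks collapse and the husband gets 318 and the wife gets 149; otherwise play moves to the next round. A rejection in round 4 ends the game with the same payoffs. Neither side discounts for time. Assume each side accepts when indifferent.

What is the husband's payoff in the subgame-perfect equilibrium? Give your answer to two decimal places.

By backward induction:
Round 4 (the wife proposes): the husband gets 318 if talks fail, so the wife offers 318 and keeps 882.
Round 3 (the husband proposes): rejecting gives the wife an expected 0.6 × 882 + 0.4 × 149 = 588.8; the husband offers that and keeps 611.2.
Round 2 (the wife proposes): rejecting gives the husband an expected 0.6 × 611.2 + 0.4 × 318 = 493.92; the wife offers that and keeps 706.08.
Round 1 (the husband proposes): rejecting gives the wife an expected 0.6 × 706.08 + 0.4 × 149 = 483.248. The husband offers 483.248 and keeps 1200 − 483.248 = 716.752.

716.75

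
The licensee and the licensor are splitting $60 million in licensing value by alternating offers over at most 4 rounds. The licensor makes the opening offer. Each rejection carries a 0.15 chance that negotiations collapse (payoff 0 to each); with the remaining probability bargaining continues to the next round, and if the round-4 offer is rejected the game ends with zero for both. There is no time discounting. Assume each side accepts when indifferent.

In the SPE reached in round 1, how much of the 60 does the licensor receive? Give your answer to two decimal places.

15.50

Round 4 (the licensee proposes): rejection yields 0 for the licensor; the licensee offers 0 and keeps 60.
Round 3 (the licensor proposes): rejecting gives the licensee an expected 0.85 × 60 = 51. The licensor offers 51 and keeps 60 − 51 = 9.
Round 2 (the licensee proposes): rejecting gives the licensor an expected 0.85 × 9 = 7.65, so the licensee offers 7.65, keeping 52.35.
Round 1 (the licensor proposes): rejecting gives the licensee an expected 0.85 × 52.35 = 44.4975; the licensor offers that and keeps 15.5025.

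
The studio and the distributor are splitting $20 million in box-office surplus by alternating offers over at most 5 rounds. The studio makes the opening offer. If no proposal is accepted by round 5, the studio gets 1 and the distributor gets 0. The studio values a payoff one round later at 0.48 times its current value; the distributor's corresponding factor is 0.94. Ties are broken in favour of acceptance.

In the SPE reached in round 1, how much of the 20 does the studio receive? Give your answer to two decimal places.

5.81

By backward induction:
Round 5 (the studio proposes): the distributor will accept anything ≥ 0, so the studio offers 0 and keeps 20.
Round 4 (the distributor proposes): the studio can get 20 next round, worth 0.48 × 20 = 9.6 now. The distributor offers 9.6 and keeps 20 − 9.6 = 10.4.
Round 3 (the studio proposes): the distributor can get 10.4 next round, worth 0.94 × 10.4 = 9.776 now. The studio offers 9.776 and keeps 20 − 9.776 = 10.224.
Round 2 (the distributor proposes): the studio can get 10.224 next round, worth 0.48 × 10.224 = 4.90752 now. The distributor offers 4.90752 and keeps 20 − 4.90752 = 15.09248.
Round 1 (the studio proposes): the distributor can get 15.09248 next round, worth 0.94 × 15.09248 = 14.1869312 now. The studio offers 14.1869312 and keeps 20 − 14.1869312 = 5.8130688.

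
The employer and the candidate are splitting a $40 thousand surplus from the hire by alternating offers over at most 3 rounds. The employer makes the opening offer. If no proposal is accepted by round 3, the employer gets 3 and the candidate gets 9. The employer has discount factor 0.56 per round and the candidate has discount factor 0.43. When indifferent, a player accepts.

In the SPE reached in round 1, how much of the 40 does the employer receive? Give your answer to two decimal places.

30.26

Round 3 (the employer proposes): the candidate gets 9 if talks fail, so the employer offers 9 and keeps 31.
Round 2 (the candidate proposes): the employer can get 31 next round, worth 0.56 × 31 = 17.36 now. The candidate offers 17.36 and keeps 40 − 17.36 = 22.64.
Round 1 (the employer proposes): the candidate can get 22.64 next round, worth 0.43 × 22.64 = 9.7352 now, so the employer offers 9.7352, keeping 30.2648.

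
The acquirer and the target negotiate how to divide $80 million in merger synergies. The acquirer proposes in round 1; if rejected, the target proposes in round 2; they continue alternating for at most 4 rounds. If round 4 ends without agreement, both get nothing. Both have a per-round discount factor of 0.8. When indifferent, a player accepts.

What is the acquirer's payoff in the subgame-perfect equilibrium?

Round 4 (the target proposes): rejection yields 0 for the acquirer; the target offers 0 and keeps 80.
Round 3 (the acquirer proposes): the target can get 80 next round, worth 0.8 × 80 = 64 now, so the acquirer offers 64, keeping 16.
Round 2 (the target proposes): the acquirer can get 16 next round, worth 0.8 × 16 = 12.8 now; the target offers that and keeps 67.2.
Round 1 (the acquirer proposes): the target can get 67.2 next round, worth 0.8 × 67.2 = 53.76 now, so the acquirer offers 53.76, keeping 26.24.

26.24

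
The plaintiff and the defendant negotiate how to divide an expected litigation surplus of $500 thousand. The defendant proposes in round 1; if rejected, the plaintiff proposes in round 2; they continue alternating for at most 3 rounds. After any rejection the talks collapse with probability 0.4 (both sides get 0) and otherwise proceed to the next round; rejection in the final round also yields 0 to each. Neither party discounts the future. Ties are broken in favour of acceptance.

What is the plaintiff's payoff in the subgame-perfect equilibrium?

Round 3 (the defendant proposes): rejection yields 0 for the plaintiff; the defendant offers 0 and keeps 500.
Round 2 (the plaintiff proposes): rejecting gives the defendant an expected 0.6 × 500 = 300. The plaintiff offers 300 and keeps 500 − 300 = 200.
Round 1 (the defendant proposes): rejecting gives the plaintiff an expected 0.6 × 200 = 120. The defendant offers 120 and keeps 500 − 120 = 380.

120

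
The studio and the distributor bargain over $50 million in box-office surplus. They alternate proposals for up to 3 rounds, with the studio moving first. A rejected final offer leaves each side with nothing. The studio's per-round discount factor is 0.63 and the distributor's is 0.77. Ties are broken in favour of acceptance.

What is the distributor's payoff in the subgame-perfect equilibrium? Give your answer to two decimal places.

14.25

Round 3 (the studio proposes): rejection yields 0 for the distributor; the studio offers 0 and keeps 50.
Round 2 (the distributor proposes): the studio can get 50 next round, worth 0.63 × 50 = 31.5 now; the distributor offers that and keeps 18.5.
Round 1 (the studio proposes): the distributor can get 18.5 next round, worth 0.77 × 18.5 = 14.245 now, so the studio offers 14.245, keeping 35.755.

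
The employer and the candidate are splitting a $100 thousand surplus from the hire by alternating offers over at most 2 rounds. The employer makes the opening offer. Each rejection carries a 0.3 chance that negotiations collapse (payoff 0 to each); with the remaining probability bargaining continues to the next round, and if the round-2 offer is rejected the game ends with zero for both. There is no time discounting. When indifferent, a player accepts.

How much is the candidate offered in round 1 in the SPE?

70

Round 2 (the candidate proposes): the employer will accept anything ≥ 0, so the candidate offers 0 and keeps 100.
Round 1 (the employer proposes): rejecting gives the candidate an expected 0.7 × 100 = 70; the employer offers that and keeps 30.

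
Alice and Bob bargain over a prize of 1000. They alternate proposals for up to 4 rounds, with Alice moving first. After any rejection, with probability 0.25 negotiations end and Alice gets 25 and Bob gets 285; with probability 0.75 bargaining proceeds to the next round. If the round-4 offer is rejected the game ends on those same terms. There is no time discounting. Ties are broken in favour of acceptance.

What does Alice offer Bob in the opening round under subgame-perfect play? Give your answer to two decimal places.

705.47

Round 4 (Bob proposes): Alice gets 25 if talks fail, so Bob offers 25 and keeps 975.
Round 3 (Alice proposes): rejecting gives Bob an expected 0.75 × 975 + 0.25 × 285 = 802.5; Alice offers that and keeps 197.5.
Round 2 (Bob proposes): rejecting gives Alice an expected 0.75 × 197.5 + 0.25 × 25 = 154.375. Bob offers 154.375 and keeps 1000 − 154.375 = 845.625.
Round 1 (Alice proposes): rejecting gives Bob an expected 0.75 × 845.625 + 0.25 × 285 = 705.46875, so Alice offers 705.46875, keeping 294.53125.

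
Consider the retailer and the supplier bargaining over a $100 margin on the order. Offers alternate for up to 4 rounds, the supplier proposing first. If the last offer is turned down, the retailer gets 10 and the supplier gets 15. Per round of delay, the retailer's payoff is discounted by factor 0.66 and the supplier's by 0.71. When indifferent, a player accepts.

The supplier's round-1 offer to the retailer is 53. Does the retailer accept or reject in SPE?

Round 4 (the retailer proposes): the supplier gets 15 if talks fail, so the retailer offers 15 and keeps 85.
Round 3 (the supplier proposes): the retailer can get 85 next round, worth 0.66 × 85 = 56.1 now, so the supplier offers 56.1, keeping 43.9.
Round 2 (the retailer proposes): the supplier can get 43.9 next round, worth 0.71 × 43.9 = 31.169 now. The retailer offers 31.169 and keeps 100 − 31.169 = 68.831.
So by rejecting in round 1, the retailer gets 68.831 next round, worth 0.66 × 68.831 = 45.42846 now.
Offer 53 ≥ 45.42846, so the retailer accepts.

Accept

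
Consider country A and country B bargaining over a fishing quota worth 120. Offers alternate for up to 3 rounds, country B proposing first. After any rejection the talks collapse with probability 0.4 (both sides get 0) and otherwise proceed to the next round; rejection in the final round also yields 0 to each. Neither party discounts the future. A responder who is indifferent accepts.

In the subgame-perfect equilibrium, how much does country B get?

91.2

Round 3 (country B proposes): country A will accept anything ≥ 0, so country B offers 0 and keeps 120.
Round 2 (country A proposes): rejecting gives country B an expected 0.6 × 120 = 72. Country A offers 72 and keeps 120 − 72 = 48.
Round 1 (country B proposes): rejecting gives country A an expected 0.6 × 48 = 28.8, so country B offers 28.8, keeping 91.2.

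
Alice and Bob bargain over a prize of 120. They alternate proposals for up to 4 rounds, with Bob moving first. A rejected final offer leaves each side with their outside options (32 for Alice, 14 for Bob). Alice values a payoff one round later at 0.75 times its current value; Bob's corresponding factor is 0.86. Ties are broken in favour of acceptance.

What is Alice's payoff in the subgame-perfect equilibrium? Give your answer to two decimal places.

Round 4 (Alice proposes): Bob gets 14 if talks fail, so Alice offers 14 and keeps 106.
Round 3 (Bob proposes): Alice can get 106 next round, worth 0.75 × 106 = 79.5 now, so Bob offers 79.5, keeping 40.5.
Round 2 (Alice proposes): Bob can get 40.5 next round, worth 0.86 × 40.5 = 34.83 now, so Alice offers 34.83, keeping 85.17.
Round 1 (Bob proposes): Alice can get 85.17 next round, worth 0.75 × 85.17 = 63.8775 now. Bob offers 63.8775 and keeps 120 − 63.8775 = 56.1225.

63.88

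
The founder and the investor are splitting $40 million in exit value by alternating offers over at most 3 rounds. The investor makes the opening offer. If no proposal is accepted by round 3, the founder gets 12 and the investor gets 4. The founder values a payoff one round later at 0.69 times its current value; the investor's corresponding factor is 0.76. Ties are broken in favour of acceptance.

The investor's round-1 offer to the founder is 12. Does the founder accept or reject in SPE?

Work out the founder's continuation value if the offer is rejected.
Round 3 (the investor proposes): the founder gets 12 if talks fail, so the investor offers 12 and keeps 28.
Round 2 (the founder proposes): the investor can get 28 next round, worth 0.76 × 28 = 21.28 now, so the founder offers 21.28, keeping 18.72.
So by rejecting in round 1, the founder gets 18.72 next round, worth 0.69 × 18.72 = 12.9168 now.
Offer 12 < 12.9168, so the founder rejects.

Reject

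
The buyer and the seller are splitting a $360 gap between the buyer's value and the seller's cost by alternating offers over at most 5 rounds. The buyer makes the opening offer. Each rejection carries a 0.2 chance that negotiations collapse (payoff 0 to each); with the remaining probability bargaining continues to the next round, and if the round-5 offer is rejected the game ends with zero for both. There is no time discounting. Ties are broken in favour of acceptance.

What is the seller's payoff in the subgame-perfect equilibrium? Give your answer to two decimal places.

Round 5 (the buyer proposes): rejection yields 0 for the seller; the buyer offers 0 and keeps 360.
Round 4 (the seller proposes): rejecting gives the buyer an expected 0.8 × 360 = 288; the seller offers that and keeps 72.
Round 3 (the buyer proposes): rejecting gives the seller an expected 0.8 × 72 = 57.6. The buyer offers 57.6 and keeps 360 − 57.6 = 302.4.
Round 2 (the seller proposes): rejecting gives the buyer an expected 0.8 × 302.4 = 241.92; the seller offers that and keeps 118.08.
Round 1 (the buyer proposes): rejecting gives the seller an expected 0.8 × 118.08 = 94.464. The buyer offers 94.464 and keeps 360 − 94.464 = 265.536.

94.46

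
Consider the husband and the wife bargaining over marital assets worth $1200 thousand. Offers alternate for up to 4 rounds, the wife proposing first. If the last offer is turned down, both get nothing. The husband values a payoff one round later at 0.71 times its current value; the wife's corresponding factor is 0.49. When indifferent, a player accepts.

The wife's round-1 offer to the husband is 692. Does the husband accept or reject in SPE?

Reject

Round 4 (the husband proposes): rejection yields 0 for the wife; the husband offers 0 and keeps 1200.
Round 3 (the wife proposes): the husband can get 1200 next round, worth 0.71 × 1200 = 852 now, so the wife offers 852, keeping 348.
Round 2 (the husband proposes): the wife can get 348 next round, worth 0.49 × 348 = 170.52 now, so the husband offers 170.52, keeping 1029.48.
So by rejecting in round 1, the husband gets 1029.48 next round, worth 0.71 × 1029.48 = 730.9308 now.
Offer 692 < 730.9308, so the husband rejects.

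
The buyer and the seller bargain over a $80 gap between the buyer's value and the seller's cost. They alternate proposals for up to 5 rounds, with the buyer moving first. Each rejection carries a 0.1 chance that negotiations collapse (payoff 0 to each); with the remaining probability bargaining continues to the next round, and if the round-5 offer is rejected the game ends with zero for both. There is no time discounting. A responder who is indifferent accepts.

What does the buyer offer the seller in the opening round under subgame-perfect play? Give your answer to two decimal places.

By backward induction:
Round 5 (the buyer proposes): rejection yields 0 for the seller; the buyer offers 0 and keeps 80.
Round 4 (the seller proposes): rejecting gives the buyer an expected 0.9 × 80 = 72, so the seller offers 72, keeping 8.
Round 3 (the buyer proposes): rejecting gives the seller an expected 0.9 × 8 = 7.2. The buyer offers 7.2 and keeps 80 − 7.2 = 72.8.
Round 2 (the seller proposes): rejecting gives the buyer an expected 0.9 × 72.8 = 65.52. The seller offers 65.52 and keeps 80 − 65.52 = 14.48.
Round 1 (the buyer proposes): rejecting gives the seller an expected 0.9 × 14.48 = 13.032. The buyer offers 13.032 and keeps 80 − 13.032 = 66.968.

13.03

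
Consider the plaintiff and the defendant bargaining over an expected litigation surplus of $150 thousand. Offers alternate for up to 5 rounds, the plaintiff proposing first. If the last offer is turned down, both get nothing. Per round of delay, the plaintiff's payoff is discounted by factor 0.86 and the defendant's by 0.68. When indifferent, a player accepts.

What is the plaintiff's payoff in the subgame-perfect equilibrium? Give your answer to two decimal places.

127.37

Round 5 (the plaintiff proposes): the defendant will accept anything ≥ 0, so the plaintiff offers 0 and keeps 150.
Round 4 (the defendant proposes): the plaintiff can get 150 next round, worth 0.86 × 150 = 129 now, so the defendant offers 129, keeping 21.
Round 3 (the plaintiff proposes): the defendant can get 21 next round, worth 0.68 × 21 = 14.28 now, so the plaintiff offers 14.28, keeping 135.72.
Round 2 (the defendant proposes): the plaintiff can get 135.72 next round, worth 0.86 × 135.72 = 116.7192 now. The defendant offers 116.7192 and keeps 150 − 116.7192 = 33.2808.
Round 1 (the plaintiff proposes): the defendant can get 33.2808 next round, worth 0.68 × 33.2808 = 22.630944 now. The plaintiff offers 22.630944 and keeps 150 − 22.630944 = 127.369056.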